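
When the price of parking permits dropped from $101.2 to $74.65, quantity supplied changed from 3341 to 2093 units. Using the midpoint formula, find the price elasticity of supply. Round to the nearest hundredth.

1.52

%Δq = (2093 − 3341)/[(3341 + 2093)/2] = -1248/2717 ≈ -0.4593.
%Δp = (74.65 − 101.2)/[(101.2 + 74.65)/2] = -26.55/87.925 ≈ -0.3020.
Arc elasticity E = %Δq/%Δp ≈ -0.4593/-0.3020 ≈ 1.52.
|E| > 1: supply is elastic over this range.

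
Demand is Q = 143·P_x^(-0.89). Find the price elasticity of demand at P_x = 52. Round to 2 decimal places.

-0.89

For a Cobb–Douglas (constant-elasticity) form Q = A·P_x^α·…, the elasticity with respect to P_x equals the exponent α at every point.
Here the exponent on P_x is -0.89, so the price elasticity of demand is -0.89.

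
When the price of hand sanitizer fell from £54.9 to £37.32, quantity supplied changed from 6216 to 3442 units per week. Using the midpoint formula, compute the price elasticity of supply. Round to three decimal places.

1.507

%ΔQ = (3442 − 6216)/[(6216 + 3442)/2] = -2774/4829 ≈ -0.5744.
%Δp = (37.32 − 54.9)/[(54.9 + 37.32)/2] = -17.58/46.11 ≈ -0.3813.
Arc elasticity E = %ΔQ/%Δp ≈ -0.5744/-0.3813 ≈ 1.507.
|E| > 1: supply is elastic over this range.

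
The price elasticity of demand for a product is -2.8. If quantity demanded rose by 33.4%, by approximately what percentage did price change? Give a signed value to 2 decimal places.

-11.93

%ΔQ ≈ E × %ΔP ⇒ %ΔP = %ΔQ / E = (33.4%)/(-2.8) ≈ -11.93%.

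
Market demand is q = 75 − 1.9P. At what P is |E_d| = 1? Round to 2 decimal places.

19.74

For linear demand q = a − bP, E = −bP/(a − bP). |E| = 1 ⇒ bP = a − bP ⇒ P = a/(2b).
P = 75/(2·1.9) ≈ 19.74.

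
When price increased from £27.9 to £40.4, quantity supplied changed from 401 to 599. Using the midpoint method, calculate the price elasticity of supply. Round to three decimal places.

%Δq = (599 − 401)/[(401 + 599)/2] = 198/500 ≈ 0.3960.
%ΔP = (40.4 − 27.9)/[(27.9 + 40.4)/2] = 12.5/34.15 ≈ 0.3660.
Arc elasticity E = %Δq/%ΔP ≈ 0.3960/0.3660 ≈ 1.082.
|E| > 1: supply is elastic over this range.

1.082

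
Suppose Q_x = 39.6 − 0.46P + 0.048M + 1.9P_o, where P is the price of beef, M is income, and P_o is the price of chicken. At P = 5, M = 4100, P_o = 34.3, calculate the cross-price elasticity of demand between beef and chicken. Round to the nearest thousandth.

First evaluate Q_x: 39.6 − 0.46(5) + 0.048(4100) + 1.9(34.3) = 39.6 − 2.3 + 196.8 + 65.17 = 299.27.
∂Q_x/∂P_o = +1.9, so E_xy = 1.9·(34.3/299.27) ≈ 0.218.
E_xy > 0: the goods are substitutes.

0.218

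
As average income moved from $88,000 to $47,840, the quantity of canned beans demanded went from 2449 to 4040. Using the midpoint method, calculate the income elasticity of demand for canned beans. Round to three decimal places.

-0.829

%ΔQ = (4040 − 2449)/[(2449+4040)/2] = 1591/3244.5 ≈ 0.4904.
%ΔY = (47,840 − 88,000)/[(88,000+47,840)/2] = -40160/67920 ≈ -0.5913.
E_I = %ΔQ/%ΔY ≈ -0.829.
E_I < 0: inferior good.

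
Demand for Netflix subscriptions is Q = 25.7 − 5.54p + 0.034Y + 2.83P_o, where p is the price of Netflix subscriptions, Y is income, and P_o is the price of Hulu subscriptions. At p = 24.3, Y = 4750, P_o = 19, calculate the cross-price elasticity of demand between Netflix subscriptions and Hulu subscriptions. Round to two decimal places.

First evaluate Q: 25.7 − 5.54(24.3) + 0.034(4750) + 2.83(19) = 25.7 − 134.622 + 161.5 + 53.77 = 106.348.
∂Q/∂P_o = +2.83, so E_xy = 2.83·(19/106.348) ≈ 0.51.
E_xy > 0: the goods are substitutes.

0.51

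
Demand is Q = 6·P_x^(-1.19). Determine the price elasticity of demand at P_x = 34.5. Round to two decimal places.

For a Cobb–Douglas (constant-elasticity) form Q = A·P_x^α·…, the elasticity with respect to P_x equals the exponent α at every point.
Here the exponent on P_x is -1.19, so the price elasticity of demand is -1.19.

-1.19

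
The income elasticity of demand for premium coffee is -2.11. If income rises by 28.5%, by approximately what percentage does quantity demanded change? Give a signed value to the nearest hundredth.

%ΔQ ≈ E × %ΔI = (-2.11) × (28.5%) ≈ -60.14%.

-60.14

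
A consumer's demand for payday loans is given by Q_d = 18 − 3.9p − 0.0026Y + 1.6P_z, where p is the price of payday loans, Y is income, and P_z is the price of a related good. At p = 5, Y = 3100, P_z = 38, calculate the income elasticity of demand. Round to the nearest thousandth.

-0.157

At the given point, Q_d = 18 − 3.9(5) − 0.0026(3100) + 1.6(38) = 18 − 19.5 − 8.06 + 60.8 = 51.24.
∂Q_d/∂Y = −0.0026, so E_I = -0.0026·(3100/51.24) ≈ -0.157.
E_I < 0: inferior good.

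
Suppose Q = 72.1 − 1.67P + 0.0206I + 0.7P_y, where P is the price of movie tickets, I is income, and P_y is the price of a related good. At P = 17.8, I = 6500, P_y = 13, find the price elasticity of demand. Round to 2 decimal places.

-0.16

Q = 72.1 − 1.67(17.8) + 0.0206(6500) + 0.7(13) = 72.1 − 29.726 + 133.9 + 9.1 = 185.374.
∂Q/∂P = −1.67, so E_p = (−1.67)·(17.8/185.374) ≈ -0.16.
|E_p| < 1: demand is inelastic.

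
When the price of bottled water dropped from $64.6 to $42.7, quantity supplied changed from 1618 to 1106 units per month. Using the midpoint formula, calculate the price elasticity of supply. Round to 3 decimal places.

0.921

%Δq = (1106 − 1618)/[(1618 + 1106)/2] = -512/1362 ≈ -0.3759.
%ΔP = (42.7 − 64.6)/[(64.6 + 42.7)/2] = -21.9/53.65 ≈ -0.4082.
Arc elasticity E = %Δq/%ΔP ≈ -0.3759/-0.4082 ≈ 0.921.
|E| < 1: supply is inelastic over this range.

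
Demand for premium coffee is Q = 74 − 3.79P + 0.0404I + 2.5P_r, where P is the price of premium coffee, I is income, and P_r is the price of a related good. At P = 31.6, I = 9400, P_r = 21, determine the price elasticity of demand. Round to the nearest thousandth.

First evaluate Q: 74 − 3.79(31.6) + 0.0404(9400) + 2.5(21) = 74 − 119.764 + 379.76 + 52.5 = 386.496.
∂Q/∂P = −3.79, so E_p = (−3.79)·(31.6/386.496) ≈ -0.310.
|E_p| < 1: demand is inelastic.

-0.310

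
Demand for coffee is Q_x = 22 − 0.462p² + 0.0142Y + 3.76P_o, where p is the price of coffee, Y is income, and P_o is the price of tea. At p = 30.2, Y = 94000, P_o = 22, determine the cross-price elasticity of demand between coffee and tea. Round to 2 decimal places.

Substituting, Q_x = 22 − 0.462(30.2)² + 0.0142(94000) + 3.76(22) = 22 − 421.3625 + 1334.8 + 82.72 = 1018.1575.
∂Q_x/∂P_o = +3.76, so E_xy = 3.76·(22/1018.1575) ≈ 0.08.
E_xy > 0: the goods are substitutes.

0.08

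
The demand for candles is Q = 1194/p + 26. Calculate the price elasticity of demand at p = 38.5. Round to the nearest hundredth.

At p = 38.5, Q = 57.013.
dQ/dp = −1194/p² = −0.8055.
Point elasticity E = (dQ/dp)·(p/Q) = -0.8055 × 38.5/57.013 ≈ -0.54.
|E| < 1, so demand is inelastic at this price.

-0.54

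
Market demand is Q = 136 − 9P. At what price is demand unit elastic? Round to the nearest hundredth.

7.56

For linear demand Q = a − bP, E = −bP/(a − bP). |E| = 1 ⇒ bP = a − bP ⇒ P = a/(2b).
P = 136/(2·9) ≈ 7.56.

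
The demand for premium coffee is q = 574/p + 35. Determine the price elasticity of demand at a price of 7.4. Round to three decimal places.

-0.689

At p = 7.4, q = 112.5676.
dq/dp = −574/p² = −10.4821.
Point elasticity E = (dq/dp)·(p/q) = -10.4821 × 7.4/112.5676 ≈ -0.689.
|E| < 1, so demand is inelastic at this price.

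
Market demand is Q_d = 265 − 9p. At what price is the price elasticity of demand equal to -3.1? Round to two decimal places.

Set −bp/(a − bp) = −3.1 ⇒ bp = 3.1(a − bp) ⇒ bp(1+3.1) = 3.1·a.
p = 3.1·265/(9·4.1) ≈ 22.26.

22.26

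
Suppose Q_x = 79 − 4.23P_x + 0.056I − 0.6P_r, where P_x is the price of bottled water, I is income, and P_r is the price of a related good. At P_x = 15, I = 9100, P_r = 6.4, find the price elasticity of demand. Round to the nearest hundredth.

-0.12

Substituting, Q_x = 79 − 4.23(15) + 0.056(9100) − 0.6(6.4) = 79 − 63.45 + 509.6 − 3.84 = 521.31.
∂Q_x/∂P_x = −4.23, so E_p = (−4.23)·(15/521.31) ≈ -0.12.
|E_p| < 1: demand is inelastic.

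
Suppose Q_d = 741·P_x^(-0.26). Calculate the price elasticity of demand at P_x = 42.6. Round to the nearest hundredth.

For a Cobb–Douglas (constant-elasticity) form Q_d = A·P_x^α·…, the elasticity with respect to P_x equals the exponent α at every point.
Here the exponent on P_x is -0.26, so the price elasticity of demand is -0.26.

-0.26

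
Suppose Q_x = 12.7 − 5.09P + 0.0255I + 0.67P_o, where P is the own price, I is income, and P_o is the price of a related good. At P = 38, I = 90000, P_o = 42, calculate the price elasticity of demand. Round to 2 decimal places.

Evaluating quantity at (P, I, P_o) gives Q_x = 12.7 − 5.09(38) + 0.0255(90000) + 0.67(42) = 12.7 − 193.42 + 2295 + 28.14 = 2142.42.
∂Q_x/∂P = −5.09, so E_p = (−5.09)·(38/2142.42) ≈ -0.09.
|E_p| < 1: demand is inelastic.

-0.09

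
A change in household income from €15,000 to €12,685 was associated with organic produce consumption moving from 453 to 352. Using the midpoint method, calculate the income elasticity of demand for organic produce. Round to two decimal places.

1.50

%ΔQ = (352 − 453)/[(453+352)/2] = -101/402.5 ≈ -0.2509.
%ΔI = (12,685 − 15,000)/[(15,000+12,685)/2] = -2315/13842.5 ≈ -0.1672.
E_I = %ΔQ/%ΔI ≈ 1.50.
E_I > 1: normal good (luxury).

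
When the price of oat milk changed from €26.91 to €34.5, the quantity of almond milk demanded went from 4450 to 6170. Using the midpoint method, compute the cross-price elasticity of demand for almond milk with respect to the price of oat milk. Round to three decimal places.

1.310

%ΔQ_x = (6170 − 4450)/[(4450+6170)/2] = 1720/5310 ≈ 0.3239.
%ΔP_y = (34.5 − 26.91)/[(26.91+34.5)/2] ≈ 0.2472.
E_xy = 0.3239/0.2472 ≈ 1.310.
E_xy > 0, so almond milk and oat milk are substitutes.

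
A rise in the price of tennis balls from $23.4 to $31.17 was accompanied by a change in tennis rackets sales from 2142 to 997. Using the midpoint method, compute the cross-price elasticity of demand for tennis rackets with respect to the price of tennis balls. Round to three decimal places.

%ΔQ_x = (997 − 2142)/[(2142+997)/2] = -1145/1569.5 ≈ -0.7295.
%ΔP_y = (31.17 − 23.4)/[(23.4+31.17)/2] ≈ 0.2848.
E_xy = -0.7295/0.2848 ≈ -2.562.
E_xy < 0, so tennis rackets and tennis balls are complements.

-2.562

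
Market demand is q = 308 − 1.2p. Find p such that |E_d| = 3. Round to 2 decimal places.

192.50

Set −bp/(a − bp) = −3 ⇒ bp = 3(a − bp) ⇒ bp(1+3) = 3·a.
p = 3·308/(1.2·4) = 192.50.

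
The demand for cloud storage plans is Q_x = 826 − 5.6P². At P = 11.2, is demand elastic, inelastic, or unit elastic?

elastic

At P = 11.2, Q_x = 123.536.
dQ_x/dP = −2·5.6·P = −125.44.
Point elasticity E = (dQ_x/dP)·(P/Q_x) = -125.44 × 11.2/123.536 ≈ -11.373.
|E| ≈ 11.373 > 1, so demand is elastic.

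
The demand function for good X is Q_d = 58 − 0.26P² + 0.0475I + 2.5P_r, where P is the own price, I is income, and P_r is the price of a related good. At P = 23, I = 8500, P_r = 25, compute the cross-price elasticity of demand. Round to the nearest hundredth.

0.16

Evaluating quantity at (P, I, P_r) gives Q_d = 58 − 0.26(23)² + 0.0475(8500) + 2.5(25) = 58 − 137.54 + 403.75 + 62.5 = 386.71.
∂Q_d/∂P_r = +2.5, so E_xy = 2.5·(25/386.71) ≈ 0.16.
E_xy > 0: the goods are substitutes.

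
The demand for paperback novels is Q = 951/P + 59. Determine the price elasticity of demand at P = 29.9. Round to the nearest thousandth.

At P = 29.9, Q = 90.806.
dQ/dP = −951/P² = −1.0637.
Point elasticity E = (dQ/dP)·(P/Q) = -1.0637 × 29.9/90.806 ≈ -0.350.
|E| < 1, so demand is inelastic at this price.

-0.350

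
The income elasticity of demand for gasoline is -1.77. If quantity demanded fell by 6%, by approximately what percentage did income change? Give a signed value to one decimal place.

3.4

%ΔQ ≈ E × %ΔI ⇒ %ΔI = %ΔQ / E = (-6%)/(-1.77) ≈ 3.4%.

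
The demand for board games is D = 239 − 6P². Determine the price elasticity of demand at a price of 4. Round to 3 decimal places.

-1.343

At P = 4, D = 143.
dD/dP = −2·6·P = −48.
Point elasticity E = (dD/dP)·(P/D) = -48 × 4/143 ≈ -1.343.
|E| > 1, so demand is elastic at this price.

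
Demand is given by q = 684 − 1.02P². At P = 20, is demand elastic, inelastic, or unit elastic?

elastic

At P = 20, q = 276.
dq/dP = −2·1.02·P = −40.8.
Point elasticity E = (dq/dP)·(P/q) = -40.8 × 20/276 ≈ -2.957.
|E| ≈ 2.957 > 1, so demand is elastic.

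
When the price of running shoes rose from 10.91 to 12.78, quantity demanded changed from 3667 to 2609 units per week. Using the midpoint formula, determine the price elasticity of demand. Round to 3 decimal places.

-2.136

%ΔQ = (2609 − 3667)/[(3667 + 2609)/2] = -1058/3138 ≈ -0.3372.
%Δp = (12.78 − 10.91)/[(10.91 + 12.78)/2] = 1.87/11.845 ≈ 0.1579.
Arc elasticity E = %ΔQ/%Δp ≈ -0.3372/0.1579 ≈ -2.136.
|E| > 1: demand is elastic over this range.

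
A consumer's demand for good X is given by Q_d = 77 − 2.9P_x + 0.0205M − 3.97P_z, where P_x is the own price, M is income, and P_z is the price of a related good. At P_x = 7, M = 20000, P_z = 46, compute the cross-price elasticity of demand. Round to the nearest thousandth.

-0.643

Q_d = 77 − 2.9(7) + 0.0205(20000) − 3.97(46) = 77 − 20.3 + 410 − 182.62 = 284.08.
∂Q_d/∂P_z = −3.97, so E_xy = -3.97·(46/284.08) ≈ -0.643.
E_xy < 0: the goods are complements.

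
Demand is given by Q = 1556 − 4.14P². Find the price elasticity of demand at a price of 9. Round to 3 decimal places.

At P = 9, Q = 1220.66.
dQ/dP = −2·4.14·P = −74.52.
Point elasticity E = (dQ/dP)·(P/Q) = -74.52 × 9/1220.66 ≈ -0.549.
|E| < 1, so demand is inelastic at this price.

-0.549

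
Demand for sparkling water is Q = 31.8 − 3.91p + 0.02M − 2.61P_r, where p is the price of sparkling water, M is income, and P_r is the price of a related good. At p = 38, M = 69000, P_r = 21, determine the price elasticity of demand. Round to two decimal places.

-0.12

At the given point, Q = 31.8 − 3.91(38) + 0.02(69000) − 2.61(21) = 31.8 − 148.58 + 1380 − 54.81 = 1208.41.
∂Q/∂p = −3.91, so E_p = (−3.91)·(38/1208.41) ≈ -0.12.
|E_p| < 1: demand is inelastic.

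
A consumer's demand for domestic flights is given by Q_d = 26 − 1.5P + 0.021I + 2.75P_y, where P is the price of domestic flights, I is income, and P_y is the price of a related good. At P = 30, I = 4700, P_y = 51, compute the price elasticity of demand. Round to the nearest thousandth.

Q_d = 26 − 1.5(30) + 0.021(4700) + 2.75(51) = 26 − 45 + 98.7 + 140.25 = 219.95.
∂Q_d/∂P = −1.5, so E_p = (−1.5)·(30/219.95) ≈ -0.205.
|E_p| < 1: demand is inelastic.

-0.205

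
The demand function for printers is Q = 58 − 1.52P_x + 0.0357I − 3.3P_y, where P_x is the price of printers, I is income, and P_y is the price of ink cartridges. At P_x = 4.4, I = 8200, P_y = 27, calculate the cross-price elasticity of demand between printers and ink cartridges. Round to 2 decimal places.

Substituting, Q = 58 − 1.52(4.4) + 0.0357(8200) − 3.3(27) = 58 − 6.688 + 292.74 − 89.1 = 254.952.
∂Q/∂P_y = −3.3, so E_xy = -3.3·(27/254.952) ≈ -0.35.
E_xy < 0: the goods are complements.

-0.35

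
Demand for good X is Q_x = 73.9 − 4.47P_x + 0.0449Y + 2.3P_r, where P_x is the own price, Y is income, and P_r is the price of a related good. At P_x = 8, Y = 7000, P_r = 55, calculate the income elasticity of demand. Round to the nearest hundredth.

0.66

At the given point, Q_x = 73.9 − 4.47(8) + 0.0449(7000) + 2.3(55) = 73.9 − 35.76 + 314.3 + 126.5 = 478.94.
∂Q_x/∂Y = +0.0449, so E_I = 0.0449·(7000/478.94) ≈ 0.66.
E_I ∈ (0,1): normal good (necessity).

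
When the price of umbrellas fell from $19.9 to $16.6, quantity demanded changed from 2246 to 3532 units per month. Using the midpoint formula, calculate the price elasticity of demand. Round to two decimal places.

-2.46

%ΔQ = (3532 − 2246)/[(2246 + 3532)/2] = 1286/2889 ≈ 0.4451.
%ΔP = (16.6 − 19.9)/[(19.9 + 16.6)/2] = -3.3/18.25 ≈ -0.1808.
Arc elasticity E = %ΔQ/%ΔP ≈ 0.4451/-0.1808 ≈ -2.46.
|E| > 1: demand is elastic over this range.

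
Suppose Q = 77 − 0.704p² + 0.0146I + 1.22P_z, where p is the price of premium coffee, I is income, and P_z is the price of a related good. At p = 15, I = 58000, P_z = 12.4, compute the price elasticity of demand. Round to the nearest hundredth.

-0.41

Substituting, Q = 77 − 0.704(15)² + 0.0146(58000) + 1.22(12.4) = 77 − 158.4 + 846.8 + 15.128 = 780.528.
∂Q/∂p = −2·0.704·p = -21.12, so E_p = -21.12·(15/780.528) ≈ -0.41.
|E_p| < 1: demand is inelastic.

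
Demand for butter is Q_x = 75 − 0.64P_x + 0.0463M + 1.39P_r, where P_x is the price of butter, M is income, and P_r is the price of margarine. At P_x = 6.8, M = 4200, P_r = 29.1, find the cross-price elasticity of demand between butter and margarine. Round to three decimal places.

0.132

Substituting, Q_x = 75 − 0.64(6.8) + 0.0463(4200) + 1.39(29.1) = 75 − 4.352 + 194.46 + 40.449 = 305.557.
∂Q_x/∂P_r = +1.39, so E_xy = 1.39·(29.1/305.557) ≈ 0.132.
E_xy > 0: the goods are substitutes.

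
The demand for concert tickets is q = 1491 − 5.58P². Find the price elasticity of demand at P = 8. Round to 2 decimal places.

At P = 8, q = 1133.88.
dq/dP = −2·5.58·P = −89.28.
Point elasticity E = (dq/dP)·(P/q) = -89.28 × 8/1133.88 ≈ -0.63.
|E| < 1, so demand is inelastic at this price.

-0.63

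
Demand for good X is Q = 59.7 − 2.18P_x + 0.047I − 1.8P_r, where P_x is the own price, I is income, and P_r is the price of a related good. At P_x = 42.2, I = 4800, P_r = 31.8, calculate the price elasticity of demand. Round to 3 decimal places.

Q = 59.7 − 2.18(42.2) + 0.047(4800) − 1.8(31.8) = 59.7 − 91.996 + 225.6 − 57.24 = 136.064.
∂Q/∂P_x = −2.18, so E_p = (−2.18)·(42.2/136.064) ≈ -0.676.
|E_p| < 1: demand is inelastic.

-0.676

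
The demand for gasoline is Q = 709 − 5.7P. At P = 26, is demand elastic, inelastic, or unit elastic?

At P = 26, Q = 560.8.
dQ/dP = −5.7.
Point elasticity E = (dQ/dP)·(P/Q) = -5.7 × 26/560.8 ≈ -0.264.
|E| ≈ 0.264 < 1, so demand is inelastic.

inelastic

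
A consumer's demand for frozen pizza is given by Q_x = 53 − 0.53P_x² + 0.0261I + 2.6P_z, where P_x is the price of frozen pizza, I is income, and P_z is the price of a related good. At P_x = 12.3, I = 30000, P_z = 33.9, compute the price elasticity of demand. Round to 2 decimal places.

Evaluating quantity at (P_x, I, P_z) gives Q_x = 53 − 0.53(12.3)² + 0.0261(30000) + 2.6(33.9) = 53 − 80.1837 + 783 + 88.14 = 843.9563.
∂Q_x/∂P_x = −2·0.53·P_x = -13.038, so E_p = -13.038·(12.3/843.9563) ≈ -0.19.
|E_p| < 1: demand is inelastic.

-0.19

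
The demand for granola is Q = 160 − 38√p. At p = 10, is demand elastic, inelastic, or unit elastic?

elastic

At p = 10, Q = 39.8334.
dQ/dp = −38/(2√p) = −38/(2·3.1623).
Point elasticity E = (dQ/dp)·(p/Q) = -6.0083 × 10/39.8334 ≈ -1.508.
|E| ≈ 1.508 > 1, so demand is elastic.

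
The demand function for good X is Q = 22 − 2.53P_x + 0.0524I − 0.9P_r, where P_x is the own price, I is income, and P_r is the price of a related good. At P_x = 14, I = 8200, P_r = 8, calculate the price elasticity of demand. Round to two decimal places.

-0.09

At the given point, Q = 22 − 2.53(14) + 0.0524(8200) − 0.9(8) = 22 − 35.42 + 429.68 − 7.2 = 409.06.
∂Q/∂P_x = −2.53, so E_p = (−2.53)·(14/409.06) ≈ -0.09.
|E_p| < 1: demand is inelastic.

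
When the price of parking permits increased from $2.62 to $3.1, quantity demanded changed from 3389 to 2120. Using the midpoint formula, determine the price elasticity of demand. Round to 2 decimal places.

%Δq = (2120 − 3389)/[(3389 + 2120)/2] = -1269/2754.5 ≈ -0.4607.
%Δp = (3.1 − 2.62)/[(2.62 + 3.1)/2] = 0.48/2.86 ≈ 0.1678.
Arc elasticity E = %Δq/%Δp ≈ -0.4607/0.1678 ≈ -2.75.
|E| > 1: demand is elastic over this range.

-2.75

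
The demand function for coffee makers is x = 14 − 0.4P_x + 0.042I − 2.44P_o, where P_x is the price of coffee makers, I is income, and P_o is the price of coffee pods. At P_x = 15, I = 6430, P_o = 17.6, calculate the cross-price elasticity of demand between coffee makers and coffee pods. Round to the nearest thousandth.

First evaluate x: 14 − 0.4(15) + 0.042(6430) − 2.44(17.6) = 14 − 6 + 270.06 − 42.944 = 235.116.
∂x/∂P_o = −2.44, so E_xy = -2.44·(17.6/235.116) ≈ -0.183.
E_xy < 0: the goods are complements.

-0.183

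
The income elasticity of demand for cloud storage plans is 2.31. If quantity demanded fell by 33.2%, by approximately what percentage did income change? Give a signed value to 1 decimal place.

-14.4

%ΔQ ≈ E × %ΔI ⇒ %ΔI = %ΔQ / E = (-33.2%)/(2.31) ≈ -14.4%.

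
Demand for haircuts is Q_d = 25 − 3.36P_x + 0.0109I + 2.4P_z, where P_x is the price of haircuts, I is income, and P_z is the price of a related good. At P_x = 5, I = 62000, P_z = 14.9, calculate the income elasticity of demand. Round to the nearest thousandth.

0.939

Substituting, Q_d = 25 − 3.36(5) + 0.0109(62000) + 2.4(14.9) = 25 − 16.8 + 675.8 + 35.76 = 719.76.
∂Q_d/∂I = +0.0109, so E_I = 0.0109·(62000/719.76) ≈ 0.939.
E_I ∈ (0,1): normal good (necessity).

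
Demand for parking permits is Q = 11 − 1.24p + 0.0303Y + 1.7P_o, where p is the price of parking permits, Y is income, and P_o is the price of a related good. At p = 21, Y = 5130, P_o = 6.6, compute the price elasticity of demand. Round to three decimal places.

-0.172

Substituting, Q = 11 − 1.24(21) + 0.0303(5130) + 1.7(6.6) = 11 − 26.04 + 155.439 + 11.22 = 151.619.
∂Q/∂p = −1.24, so E_p = (−1.24)·(21/151.619) ≈ -0.172.
|E_p| < 1: demand is inelastic.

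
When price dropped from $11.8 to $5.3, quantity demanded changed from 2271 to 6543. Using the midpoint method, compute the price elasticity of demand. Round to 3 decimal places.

-1.275

%ΔQ = (6543 − 2271)/[(2271 + 6543)/2] = 4272/4407 ≈ 0.9694.
%Δp = (5.3 − 11.8)/[(11.8 + 5.3)/2] = -6.5/8.55 ≈ -0.7602.
Arc elasticity E = %ΔQ/%Δp ≈ 0.9694/-0.7602 ≈ -1.275.
|E| > 1: demand is elastic over this range.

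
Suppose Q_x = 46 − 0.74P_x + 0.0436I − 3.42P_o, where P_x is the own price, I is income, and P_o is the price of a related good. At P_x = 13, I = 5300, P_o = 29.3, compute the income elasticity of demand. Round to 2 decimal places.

Substituting, Q_x = 46 − 0.74(13) + 0.0436(5300) − 3.42(29.3) = 46 − 9.62 + 231.08 − 100.206 = 167.254.
∂Q_x/∂I = +0.0436, so E_I = 0.0436·(5300/167.254) ≈ 1.38.
E_I > 1: normal good (luxury).

1.38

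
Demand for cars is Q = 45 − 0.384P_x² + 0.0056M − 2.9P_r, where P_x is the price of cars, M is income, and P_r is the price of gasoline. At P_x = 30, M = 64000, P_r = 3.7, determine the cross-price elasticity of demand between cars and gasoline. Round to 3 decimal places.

Evaluating quantity at (P_x, M, P_r) gives Q = 45 − 0.384(30)² + 0.0056(64000) − 2.9(3.7) = 45 − 345.6 + 358.4 − 10.73 = 47.07.
∂Q/∂P_r = −2.9, so E_xy = -2.9·(3.7/47.07) ≈ -0.228.
E_xy < 0: the goods are complements.

-0.228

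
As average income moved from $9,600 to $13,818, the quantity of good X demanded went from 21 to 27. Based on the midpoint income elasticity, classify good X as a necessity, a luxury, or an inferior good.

%ΔQ = (27 − 21)/[(21+27)/2] = 6/24 ≈ 0.2500.
%ΔI = (13,818 − 9,600)/[(9,600+13,818)/2] = 4218/11709 ≈ 0.3602.
E_I = %ΔQ/%ΔI ≈ 0.694.
E_I ∈ (0,1): normal good (necessity).

necessity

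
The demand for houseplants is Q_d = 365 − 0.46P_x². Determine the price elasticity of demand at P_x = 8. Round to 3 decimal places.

-0.175

At P_x = 8, Q_d = 335.56.
dQ_d/dP_x = −2·0.46·P_x = −7.36.
Point elasticity E = (dQ_d/dP_x)·(P_x/Q_d) = -7.36 × 8/335.56 ≈ -0.175.
|E| < 1, so demand is inelastic at this price.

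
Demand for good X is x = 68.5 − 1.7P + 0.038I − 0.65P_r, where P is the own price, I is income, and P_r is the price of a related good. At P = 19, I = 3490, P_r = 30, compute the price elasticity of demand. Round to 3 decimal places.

-0.216

x = 68.5 − 1.7(19) + 0.038(3490) − 0.65(30) = 68.5 − 32.3 + 132.62 − 19.5 = 149.32.
∂x/∂P = −1.7, so E_p = (−1.7)·(19/149.32) ≈ -0.216.
|E_p| < 1: demand is inelastic.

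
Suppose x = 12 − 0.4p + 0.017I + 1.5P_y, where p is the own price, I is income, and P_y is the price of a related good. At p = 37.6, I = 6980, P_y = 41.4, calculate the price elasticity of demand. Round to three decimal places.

-0.085

x = 12 − 0.4(37.6) + 0.017(6980) + 1.5(41.4) = 12 − 15.04 + 118.66 + 62.1 = 177.72.
∂x/∂p = −0.4, so E_p = (−0.4)·(37.6/177.72) ≈ -0.085.
|E_p| < 1: demand is inelastic.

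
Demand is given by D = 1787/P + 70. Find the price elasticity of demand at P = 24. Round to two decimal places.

At P = 24, D = 144.4583.
dD/dP = −1787/P² = −3.1024.
Point elasticity E = (dD/dP)·(P/D) = -3.1024 × 24/144.4583 ≈ -0.52.
|E| < 1, so demand is inelastic at this price.

-0.52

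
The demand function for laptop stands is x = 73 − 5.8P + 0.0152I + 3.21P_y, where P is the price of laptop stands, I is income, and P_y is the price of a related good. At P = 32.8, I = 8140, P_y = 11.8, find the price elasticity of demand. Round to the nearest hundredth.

Substituting, x = 73 − 5.8(32.8) + 0.0152(8140) + 3.21(11.8) = 73 − 190.24 + 123.728 + 37.878 = 44.366.
∂x/∂P = −5.8, so E_p = (−5.8)·(32.8/44.366) ≈ -4.29.
|E_p| > 1: demand is elastic.

-4.29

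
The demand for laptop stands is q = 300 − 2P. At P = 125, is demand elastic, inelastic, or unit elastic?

At P = 125, q = 50.
dq/dP = −2.
Point elasticity E = (dq/dP)·(P/q) = -2 × 125/50 ≈ -5.000.
|E| ≈ 5.000 > 1, so demand is elastic.

elastic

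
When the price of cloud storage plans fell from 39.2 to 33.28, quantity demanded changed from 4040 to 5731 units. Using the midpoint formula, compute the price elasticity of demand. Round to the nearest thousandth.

%Δq = (5731 − 4040)/[(4040 + 5731)/2] = 1691/4885.5 ≈ 0.3461.
%ΔP = (33.28 − 39.2)/[(39.2 + 33.28)/2] = -5.92/36.24 ≈ -0.1634.
Arc elasticity E = %Δq/%ΔP ≈ 0.3461/-0.1634 ≈ -2.119.
|E| > 1: demand is elastic over this range.

-2.119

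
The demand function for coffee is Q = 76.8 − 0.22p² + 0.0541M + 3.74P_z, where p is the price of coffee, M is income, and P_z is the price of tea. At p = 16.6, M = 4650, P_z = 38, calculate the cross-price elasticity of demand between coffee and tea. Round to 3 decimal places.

0.347

At the given point, Q = 76.8 − 0.22(16.6)² + 0.0541(4650) + 3.74(38) = 76.8 − 60.6232 + 251.565 + 142.12 = 409.8618.
∂Q/∂P_z = +3.74, so E_xy = 3.74·(38/409.8618) ≈ 0.347.
E_xy > 0: the goods are substitutes.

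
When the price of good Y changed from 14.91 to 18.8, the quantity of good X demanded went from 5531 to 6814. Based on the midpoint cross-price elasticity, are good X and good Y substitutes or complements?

%ΔQ_x = (6814 − 5531)/[(5531+6814)/2] = 1283/6172.5 ≈ 0.2079.
%ΔP_y = (18.8 − 14.91)/[(14.91+18.8)/2] ≈ 0.2308.
E_xy = 0.2079/0.2308 ≈ 0.901.
E_xy > 0, so the goods are substitutes.

substitutes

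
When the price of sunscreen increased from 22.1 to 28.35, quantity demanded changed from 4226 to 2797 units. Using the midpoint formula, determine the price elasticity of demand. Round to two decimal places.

%ΔQ = (2797 − 4226)/[(4226 + 2797)/2] = -1429/3511.5 ≈ -0.4069.
%ΔP = (28.35 − 22.1)/[(22.1 + 28.35)/2] = 6.25/25.225 ≈ 0.2478.
Arc elasticity E = %ΔQ/%ΔP ≈ -0.4069/0.2478 ≈ -1.64.
|E| > 1: demand is elastic over this range.

-1.64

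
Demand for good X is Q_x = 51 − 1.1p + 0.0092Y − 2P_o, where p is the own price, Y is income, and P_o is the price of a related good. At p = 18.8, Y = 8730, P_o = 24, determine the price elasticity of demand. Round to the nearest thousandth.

Substituting, Q_x = 51 − 1.1(18.8) + 0.0092(8730) − 2(24) = 51 − 20.68 + 80.316 − 48 = 62.636.
∂Q_x/∂p = −1.1, so E_p = (−1.1)·(18.8/62.636) ≈ -0.330.
|E_p| < 1: demand is inelastic.

-0.330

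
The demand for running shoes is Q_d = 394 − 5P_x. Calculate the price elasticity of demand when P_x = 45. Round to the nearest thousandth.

At P_x = 45, Q_d = 169.
dQ_d/dP_x = −5.
Point elasticity E = (dQ_d/dP_x)·(P_x/Q_d) = -5 × 45/169 ≈ -1.331.
|E| > 1, so demand is elastic at this price.

-1.331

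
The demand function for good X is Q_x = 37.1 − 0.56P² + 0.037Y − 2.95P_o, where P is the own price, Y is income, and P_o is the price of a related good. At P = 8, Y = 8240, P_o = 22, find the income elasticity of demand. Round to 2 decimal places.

1.26

Q_x = 37.1 − 0.56(8)² + 0.037(8240) − 2.95(22) = 37.1 − 35.84 + 304.88 − 64.9 = 241.24.
∂Q_x/∂Y = +0.037, so E_I = 0.037·(8240/241.24) ≈ 1.26.
E_I > 1: normal good (luxury).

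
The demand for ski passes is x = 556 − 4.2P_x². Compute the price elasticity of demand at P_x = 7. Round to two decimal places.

At P_x = 7, x = 350.2.
dx/dP_x = −2·4.2·P_x = −58.8.
Point elasticity E = (dx/dP_x)·(P_x/x) = -58.8 × 7/350.2 ≈ -1.18.
|E| > 1, so demand is elastic at this price.

-1.18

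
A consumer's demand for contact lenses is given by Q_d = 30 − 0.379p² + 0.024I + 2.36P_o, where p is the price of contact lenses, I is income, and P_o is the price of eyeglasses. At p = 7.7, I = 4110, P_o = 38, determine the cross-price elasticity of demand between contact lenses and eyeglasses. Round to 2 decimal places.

0.46

Q_d = 30 − 0.379(7.7)² + 0.024(4110) + 2.36(38) = 30 − 22.4709 + 98.64 + 89.68 = 195.8491.
∂Q_d/∂P_o = +2.36, so E_xy = 2.36·(38/195.8491) ≈ 0.46.
E_xy > 0: the goods are substitutes.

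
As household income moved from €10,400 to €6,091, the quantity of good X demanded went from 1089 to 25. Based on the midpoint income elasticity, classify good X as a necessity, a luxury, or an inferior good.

luxury

%ΔQ = (25 − 1089)/[(1089+25)/2] = -1064/557 ≈ -1.9102.
%ΔM = (6,091 − 10,400)/[(10,400+6,091)/2] = -4309/8245.5 ≈ -0.5226.
E_I = %ΔQ/%ΔM ≈ 3.655.
E_I > 1: normal good (luxury).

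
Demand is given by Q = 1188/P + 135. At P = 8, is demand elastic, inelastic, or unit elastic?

inelastic

At P = 8, Q = 283.5.
dQ/dP = −1188/P² = −18.5625.
Point elasticity E = (dQ/dP)·(P/Q) = -18.5625 × 8/283.5 ≈ -0.524.
|E| ≈ 0.524 < 1, so demand is inelastic.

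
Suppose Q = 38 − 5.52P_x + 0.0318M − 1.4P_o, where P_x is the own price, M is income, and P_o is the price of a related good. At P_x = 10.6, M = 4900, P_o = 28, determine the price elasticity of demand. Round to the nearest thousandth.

At the given point, Q = 38 − 5.52(10.6) + 0.0318(4900) − 1.4(28) = 38 − 58.512 + 155.82 − 39.2 = 96.108.
∂Q/∂P_x = −5.52, so E_p = (−5.52)·(10.6/96.108) ≈ -0.609.
|E_p| < 1: demand is inelastic.

-0.609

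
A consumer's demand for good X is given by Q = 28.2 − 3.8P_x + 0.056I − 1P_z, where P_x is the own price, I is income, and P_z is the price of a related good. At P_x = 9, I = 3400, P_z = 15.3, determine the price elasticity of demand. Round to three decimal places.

Substituting, Q = 28.2 − 3.8(9) + 0.056(3400) − 1(15.3) = 28.2 − 34.2 + 190.4 − 15.3 = 169.1.
∂Q/∂P_x = −3.8, so E_p = (−3.8)·(9/169.1) ≈ -0.202.
|E_p| < 1: demand is inelastic.

-0.202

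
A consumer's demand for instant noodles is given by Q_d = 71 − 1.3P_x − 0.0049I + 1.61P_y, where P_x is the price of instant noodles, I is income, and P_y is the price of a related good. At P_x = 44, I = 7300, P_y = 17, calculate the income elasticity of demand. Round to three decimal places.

-6.624

Q_d = 71 − 1.3(44) − 0.0049(7300) + 1.61(17) = 71 − 57.2 − 35.77 + 27.37 = 5.4.
∂Q_d/∂I = −0.0049, so E_I = -0.0049·(7300/5.4) ≈ -6.624.
E_I < 0: inferior good.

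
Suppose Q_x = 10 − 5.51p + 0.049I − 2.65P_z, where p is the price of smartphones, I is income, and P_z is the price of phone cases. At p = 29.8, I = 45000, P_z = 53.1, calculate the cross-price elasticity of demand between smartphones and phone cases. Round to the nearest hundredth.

Evaluating quantity at (p, I, P_z) gives Q_x = 10 − 5.51(29.8) + 0.049(45000) − 2.65(53.1) = 10 − 164.198 + 2205 − 140.715 = 1910.087.
∂Q_x/∂P_z = −2.65, so E_xy = -2.65·(53.1/1910.087) ≈ -0.07.
E_xy < 0: the goods are complements.

-0.07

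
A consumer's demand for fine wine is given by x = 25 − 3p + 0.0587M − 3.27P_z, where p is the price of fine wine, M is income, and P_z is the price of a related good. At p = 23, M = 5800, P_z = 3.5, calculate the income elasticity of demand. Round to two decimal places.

1.19

Substituting, x = 25 − 3(23) + 0.0587(5800) − 3.27(3.5) = 25 − 69 + 340.46 − 11.445 = 285.015.
∂x/∂M = +0.0587, so E_I = 0.0587·(5800/285.015) ≈ 1.19.
E_I > 1: normal good (luxury).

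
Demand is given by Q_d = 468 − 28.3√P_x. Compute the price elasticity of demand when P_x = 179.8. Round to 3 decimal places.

-2.143

At P_x = 179.8, Q_d = 88.5267.
dQ_d/dP_x = −28.3/(2√P_x) = −28.3/(2·13.409).
Point elasticity E = (dQ_d/dP_x)·(P_x/Q_d) = -1.0553 × 179.8/88.5267 ≈ -2.143.
|E| > 1, so demand is elastic at this price.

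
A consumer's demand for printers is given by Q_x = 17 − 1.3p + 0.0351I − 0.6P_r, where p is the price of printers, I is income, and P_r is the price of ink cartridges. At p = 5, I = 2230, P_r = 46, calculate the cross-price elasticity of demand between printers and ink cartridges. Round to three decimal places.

First evaluate Q_x: 17 − 1.3(5) + 0.0351(2230) − 0.6(46) = 17 − 6.5 + 78.273 − 27.6 = 61.173.
∂Q_x/∂P_r = −0.6, so E_xy = -0.6·(46/61.173) ≈ -0.451.
E_xy < 0: the goods are complements.

-0.451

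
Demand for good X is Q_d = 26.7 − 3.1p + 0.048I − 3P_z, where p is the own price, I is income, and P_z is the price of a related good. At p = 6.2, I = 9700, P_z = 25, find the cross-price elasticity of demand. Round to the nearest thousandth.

At the given point, Q_d = 26.7 − 3.1(6.2) + 0.048(9700) − 3(25) = 26.7 − 19.22 + 465.6 − 75 = 398.08.
∂Q_d/∂P_z = −3, so E_xy = -3·(25/398.08) ≈ -0.188.
E_xy < 0: the goods are complements.

-0.188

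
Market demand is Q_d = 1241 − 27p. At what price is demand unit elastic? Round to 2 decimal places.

22.98

For linear demand Q_d = a − bp, E = −bp/(a − bp). |E| = 1 ⇒ bp = a − bp ⇒ p = a/(2b).
p = 1241/(2·27) ≈ 22.98.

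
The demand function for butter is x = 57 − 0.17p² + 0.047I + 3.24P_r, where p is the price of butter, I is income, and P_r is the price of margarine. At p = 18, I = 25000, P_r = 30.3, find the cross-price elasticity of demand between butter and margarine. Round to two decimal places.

Substituting, x = 57 − 0.17(18)² + 0.047(25000) + 3.24(30.3) = 57 − 55.08 + 1175 + 98.172 = 1275.092.
∂x/∂P_r = +3.24, so E_xy = 3.24·(30.3/1275.092) ≈ 0.08.
E_xy > 0: the goods are substitutes.

0.08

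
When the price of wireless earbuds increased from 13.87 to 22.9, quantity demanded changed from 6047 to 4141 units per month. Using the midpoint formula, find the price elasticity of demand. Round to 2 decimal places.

-0.76

%ΔQ = (4141 − 6047)/[(6047 + 4141)/2] = -1906/5094 ≈ -0.3742.
%ΔP = (22.9 − 13.87)/[(13.87 + 22.9)/2] = 9.03/18.385 ≈ 0.4912.
Arc elasticity E = %ΔQ/%ΔP ≈ -0.3742/0.4912 ≈ -0.76.
|E| < 1: demand is inelastic over this range.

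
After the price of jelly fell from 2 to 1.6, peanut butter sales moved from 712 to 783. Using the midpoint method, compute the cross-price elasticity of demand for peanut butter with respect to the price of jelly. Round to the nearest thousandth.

-0.427

%ΔQ_x = (783 − 712)/[(712+783)/2] = 71/747.5 ≈ 0.0950.
%ΔP_y = (1.6 − 2)/[(2+1.6)/2] ≈ -0.2222.
E_xy = 0.0950/-0.2222 ≈ -0.427.
E_xy < 0, so peanut butter and jelly are complements.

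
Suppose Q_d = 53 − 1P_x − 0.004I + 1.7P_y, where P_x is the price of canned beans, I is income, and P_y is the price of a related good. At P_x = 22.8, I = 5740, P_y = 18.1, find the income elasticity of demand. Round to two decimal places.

-0.60

Q_d = 53 − 1(22.8) − 0.004(5740) + 1.7(18.1) = 53 − 22.8 − 22.96 + 30.77 = 38.01.
∂Q_d/∂I = −0.004, so E_I = -0.004·(5740/38.01) ≈ -0.60.
E_I < 0: inferior good.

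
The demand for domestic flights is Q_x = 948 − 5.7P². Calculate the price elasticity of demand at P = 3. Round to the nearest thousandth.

-0.114

At P = 3, Q_x = 896.7.
dQ_x/dP = −2·5.7·P = −34.2.
Point elasticity E = (dQ_x/dP)·(P/Q_x) = -34.2 × 3/896.7 ≈ -0.114.
|E| < 1, so demand is inelastic at this price.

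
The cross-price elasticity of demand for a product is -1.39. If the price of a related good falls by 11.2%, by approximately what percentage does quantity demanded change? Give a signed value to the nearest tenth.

15.6

%ΔQ ≈ E × %ΔP_y = (-1.39) × (-11.2%) ≈ 15.6%.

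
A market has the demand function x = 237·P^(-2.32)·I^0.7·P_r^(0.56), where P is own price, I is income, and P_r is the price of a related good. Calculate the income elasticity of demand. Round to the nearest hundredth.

For a Cobb–Douglas (constant-elasticity) form x = A·I^α·…, the elasticity with respect to I equals the exponent α at every point.
Here the exponent on I is 0.7, so the income elasticity of demand is 0.70.

0.70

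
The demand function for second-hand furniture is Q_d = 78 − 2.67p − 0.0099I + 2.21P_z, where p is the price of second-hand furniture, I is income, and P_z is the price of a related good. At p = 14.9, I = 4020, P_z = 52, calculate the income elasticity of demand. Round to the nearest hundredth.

Q_d = 78 − 2.67(14.9) − 0.0099(4020) + 2.21(52) = 78 − 39.783 − 39.798 + 114.92 = 113.339.
∂Q_d/∂I = −0.0099, so E_I = -0.0099·(4020/113.339) ≈ -0.35.
E_I < 0: inferior good.

-0.35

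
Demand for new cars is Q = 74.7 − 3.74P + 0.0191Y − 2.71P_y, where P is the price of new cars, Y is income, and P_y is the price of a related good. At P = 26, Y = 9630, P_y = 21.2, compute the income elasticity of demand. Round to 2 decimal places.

Evaluating quantity at (P, Y, P_y) gives Q = 74.7 − 3.74(26) + 0.0191(9630) − 2.71(21.2) = 74.7 − 97.24 + 183.933 − 57.452 = 103.941.
∂Q/∂Y = +0.0191, so E_I = 0.0191·(9630/103.941) ≈ 1.77.
E_I > 1: normal good (luxury).

1.77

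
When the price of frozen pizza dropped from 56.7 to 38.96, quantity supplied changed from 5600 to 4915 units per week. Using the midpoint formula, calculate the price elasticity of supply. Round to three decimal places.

%ΔQ = (4915 − 5600)/[(5600 + 4915)/2] = -685/5257.5 ≈ -0.1303.
%Δp = (38.96 − 56.7)/[(56.7 + 38.96)/2] = -17.74/47.83 ≈ -0.3709.
Arc elasticity E = %ΔQ/%Δp ≈ -0.1303/-0.3709 ≈ 0.351.
|E| < 1: supply is inelastic over this range.

0.351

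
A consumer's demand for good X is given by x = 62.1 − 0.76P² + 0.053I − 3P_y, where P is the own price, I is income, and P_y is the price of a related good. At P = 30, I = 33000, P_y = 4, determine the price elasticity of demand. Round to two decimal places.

-1.23

Evaluating quantity at (P, I, P_y) gives x = 62.1 − 0.76(30)² + 0.053(33000) − 3(4) = 62.1 − 684 + 1749 − 12 = 1115.1.
∂x/∂P = −2·0.76·P = -45.6, so E_p = -45.6·(30/1115.1) ≈ -1.23.
|E_p| > 1: demand is elastic.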